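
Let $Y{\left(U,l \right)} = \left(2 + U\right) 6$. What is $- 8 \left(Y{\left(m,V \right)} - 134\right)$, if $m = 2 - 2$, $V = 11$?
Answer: $976$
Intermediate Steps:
$m = 0$ ($m = 2 - 2 = 0$)
$Y{\left(U,l \right)} = 12 + 6 U$
$- 8 \left(Y{\left(m,V \right)} - 134\right) = - 8 \left(\left(12 + 6 \cdot 0\right) - 134\right) = - 8 \left(\left(12 + 0\right) - 134\right) = - 8 \left(12 - 134\right) = \left(-8\right) \left(-122\right) = 976$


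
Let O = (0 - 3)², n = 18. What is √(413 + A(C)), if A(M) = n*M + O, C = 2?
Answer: √458 ≈ 21.401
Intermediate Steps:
O = 9 (O = (-3)² = 9)
A(M) = 9 + 18*M (A(M) = 18*M + 9 = 9 + 18*M)
√(413 + A(C)) = √(413 + (9 + 18*2)) = √(413 + (9 + 36)) = √(413 + 45) = √458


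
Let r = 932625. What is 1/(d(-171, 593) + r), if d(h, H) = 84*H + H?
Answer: 1/983030 ≈ 1.0173e-6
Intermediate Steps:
d(h, H) = 85*H
1/(d(-171, 593) + r) = 1/(85*593 + 932625) = 1/(50405 + 932625) = 1/983030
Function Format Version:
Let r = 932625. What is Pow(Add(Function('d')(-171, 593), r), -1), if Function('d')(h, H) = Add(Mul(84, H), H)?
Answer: Rational(1, 983030) ≈ 1.0173e-6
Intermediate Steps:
Function('d')(h, H) = Mul(85, H)
Pow(Add(Function('d')(-171, 593), r), -1) = Pow(Add(Mul(85, 593), 932625), -1) = Pow(Add(50405, 932625), -1) = Pow(983030, -1) = Rational(1, 983030)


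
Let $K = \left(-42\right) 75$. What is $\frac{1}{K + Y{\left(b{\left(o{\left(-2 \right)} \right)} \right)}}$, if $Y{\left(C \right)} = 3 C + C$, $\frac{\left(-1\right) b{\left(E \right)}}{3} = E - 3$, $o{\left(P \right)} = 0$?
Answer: $- \frac{1}{3114} \approx -0.00032113$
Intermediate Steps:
$b{\left(E \right)} = 9 - 3 E$ ($b{\left(E \right)} = - 3 \left(E - 3\right) = - 3 \left(-3 + E\right) = 9 - 3 E$)
$Y{\left(C \right)} = 4 C$
$K = -3150$
$\frac{1}{K + Y{\left(b{\left(o{\left(-2 \right)} \right)} \right)}} = \frac{1}{-3150 + 4 \left(9 - 0\right)} = \frac{1}{-3150 + 4 \left(9 + 0\right)} = \frac{1}{-3150 + 4 \cdot 9} = \frac{1}{-3150 + 36} = \frac{1}{-3114} = - \frac{1}{3114}$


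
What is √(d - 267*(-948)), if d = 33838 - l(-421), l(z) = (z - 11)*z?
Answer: √105082 ≈ 324.16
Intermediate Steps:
l(z) = z*(-11 + z) (l(z) = (-11 + z)*z = z*(-11 + z))
d = -148034 (d = 33838 - (-421)*(-11 - 421) = 33838 - (-421)*(-432) = 33838 - 1*181872 = 33838 - 181872 = -148034)
√(d - 267*(-948)) = √(-148034 - 267*(-948)) = √(-148034 + 253116) = √105082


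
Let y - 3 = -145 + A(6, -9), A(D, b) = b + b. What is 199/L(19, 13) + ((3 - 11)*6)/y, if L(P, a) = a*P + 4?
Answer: 2743/2510 ≈ 1.0928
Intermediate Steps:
A(D, b) = 2*b
L(P, a) = 4 + P*a (L(P, a) = P*a + 4 = 4 + P*a)
y = -160 (y = 3 + (-145 + 2*(-9)) = 3 + (-145 - 18) = 3 - 163 = -160)
199/L(19, 13) + ((3 - 11)*6)/y = 199/(4 + 19*13) + ((3 - 11)*6)/(-160) = 199/(4 + 247) - 8*6*(-1/160) = 199/251 - 48*(-1/160) = 199*(1/251) + 3/10 = 199/251 + 3/10 = 2743/2510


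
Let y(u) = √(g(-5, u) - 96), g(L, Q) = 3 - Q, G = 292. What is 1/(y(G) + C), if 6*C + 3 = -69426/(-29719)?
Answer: -390923726/1360200456869 - 3532875844*I*√385/1360200456869 ≈ -0.0002874 - 0.050963*I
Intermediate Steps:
y(u) = √(-93 - u) (y(u) = √((3 - u) - 96) = √(-93 - u))
C = -6577/59438 (C = -½ + (-69426/(-29719))/6 = -½ + (-69426*(-1/29719))/6 = -½ + (⅙)*(69426/29719) = -½ + 11571/29719 = -6577/59438 ≈ -0.11065)
1/(y(G) + C) = 1/(√(-93 - 1*292) - 6577/59438) = 1/(√(-93 - 292) - 6577/59438) = 1/(√(-385) - 6577/59438) = 1/(I*√385 - 6577/59438) = 1/(-6577/59438 + I*√385)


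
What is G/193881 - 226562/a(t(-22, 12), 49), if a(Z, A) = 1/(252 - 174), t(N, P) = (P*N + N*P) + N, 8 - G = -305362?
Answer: -1142077643382/64627 ≈ -1.7672e+7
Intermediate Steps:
G = 305370 (G = 8 - 1*(-305362) = 8 + 305362 = 305370)
t(N, P) = N + 2*N*P (t(N, P) = (N*P + N*P) + N = 2*N*P + N = N + 2*N*P)
a(Z, A) = 1/78
G/193881 - 226562/a(t(-22, 12), 49) = 305370/193881 - 226562/1/78 = 305370*(1/193881) - 226562*78 = 101790/64627 - 17671836 = -1142077643382/64627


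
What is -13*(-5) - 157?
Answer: -92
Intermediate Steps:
-13*(-5) - 157 = 65 - 157 = -92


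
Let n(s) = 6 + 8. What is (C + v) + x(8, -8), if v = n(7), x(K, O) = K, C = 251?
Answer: 273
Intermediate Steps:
n(s) = 14
v = 14
(C + v) + x(8, -8) = (251 + 14) + 8 = 265 + 8 = 273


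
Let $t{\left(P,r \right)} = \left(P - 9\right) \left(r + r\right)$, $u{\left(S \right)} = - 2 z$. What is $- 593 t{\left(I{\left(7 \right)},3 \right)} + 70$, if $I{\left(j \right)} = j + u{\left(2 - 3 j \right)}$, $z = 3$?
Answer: $28534$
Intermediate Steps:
$u{\left(S \right)} = -6$ ($u{\left(S \right)} = \left(-2\right) 3 = -6$)
$I{\left(j \right)} = -6 + j$ ($I{\left(j \right)} = j - 6 = -6 + j$)
$t{\left(P,r \right)} = 2 r \left(-9 + P\right)$ ($t{\left(P,r \right)} = \left(-9 + P\right) 2 r = 2 r \left(-9 + P\right)$)
$- 593 t{\left(I{\left(7 \right)},3 \right)} + 70 = - 593 \cdot 2 \cdot 3 \left(-9 + \left(-6 + 7\right)\right) + 70 = - 593 \cdot 2 \cdot 3 \left(-9 + 1\right) + 70 = - 593 \cdot 2 \cdot 3 \left(-8\right) + 70 = \left(-593\right) \left(-48\right) + 70 = 28464 + 70 = 28534$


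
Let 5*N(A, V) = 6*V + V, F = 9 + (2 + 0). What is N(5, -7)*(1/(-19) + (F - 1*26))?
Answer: 14014/95 ≈ 147.52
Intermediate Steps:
F = 11 (F = 9 + 2 = 11)
N(A, V) = 7*V/5 (N(A, V) = (6*V + V)/5 = (7*V)/5 = 7*V/5)
N(5, -7)*(1/(-19) + (F - 1*26)) = ((7/5)*(-7))*(1/(-19) + (11 - 1*26)) = -49*(-1/19 + (11 - 26))/5 = -49*(-1/19 - 15)/5 = -49/5*(-286/19) = 14014/95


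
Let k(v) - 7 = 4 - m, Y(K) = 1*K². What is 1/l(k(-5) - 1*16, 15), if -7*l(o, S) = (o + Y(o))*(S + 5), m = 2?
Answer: -1/120 ≈ -0.0083333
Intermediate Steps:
Y(K) = K²
k(v) = 9 (k(v) = 7 + (4 - 1*2) = 7 + (4 - 2) = 7 + 2 = 9)
l(o, S) = -(5 + S)*(o + o²)/7 (l(o, S) = -(o + o²)*(S + 5)/7 = -(o + o²)*(5 + S)/7 = -(5 + S)*(o + o²)/7)
1/l(k(-5) - 1*16, 15) = 1/((9 - 1*16)*(-5 - 1*15 - 5*(9 - 1*16) - 1*15*(9 - 1*16))/7) = 1/((9 - 16)*(-5 - 15 - 5*(9 - 16) - 1*15*(9 - 16))/7) = 1/((⅐)*(-7)*(-5 - 15 - 5*(-7) - 1*15*(-7))) = 1/((⅐)*(-7)*(-5 - 15 + 35 + 105)) = 1/((⅐)*(-7)*120) = 1/(-120) = -1/120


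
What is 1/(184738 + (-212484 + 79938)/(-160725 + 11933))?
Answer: 74396/13743834521 ≈ 5.4130e-6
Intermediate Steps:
1/(184738 + (-212484 + 79938)/(-160725 + 11933)) = 1/(184738 - 132546/(-148792)) = 1/(184738 - 132546*(-1/148792)) = 1/(184738 + 66273/74396) = 1/(13743834521/74396) = 74396/13743834521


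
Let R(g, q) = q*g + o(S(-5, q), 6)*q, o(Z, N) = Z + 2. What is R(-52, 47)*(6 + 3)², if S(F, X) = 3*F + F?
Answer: -266490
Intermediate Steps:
S(F, X) = 4*F
o(Z, N) = 2 + Z
R(g, q) = -18*q + g*q (R(g, q) = q*g + (2 + 4*(-5))*q = g*q + (2 - 20)*q = g*q - 18*q = -18*q + g*q)
R(-52, 47)*(6 + 3)² = (47*(-18 - 52))*(6 + 3)² = (47*(-70))*9² = -3290*81 = -266490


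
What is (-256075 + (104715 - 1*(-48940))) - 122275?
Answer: -224695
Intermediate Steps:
(-256075 + (104715 - 1*(-48940))) - 122275 = (-256075 + (104715 + 48940)) - 122275 = (-256075 + 153655) - 122275 = -102420 - 122275 = -224695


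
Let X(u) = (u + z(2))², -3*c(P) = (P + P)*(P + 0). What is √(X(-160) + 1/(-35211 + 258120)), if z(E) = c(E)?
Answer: √1314777737521405/222909 ≈ 162.67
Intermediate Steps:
c(P) = -2*P²/3 (c(P) = -(P + P)*(P + 0)/3 = -2*P*P/3 = -2*P²/3)
z(E) = -2*E²/3
X(u) = (-8/3 + u)² (X(u) = (u - ⅔*2²)² = (u - ⅔*4)² = (u - 8/3)² = (-8/3 + u)²)
√(X(-160) + 1/(-35211 + 258120)) = √((-8 + 3*(-160))²/9 + 1/(-35211 + 258120)) = √((-8 - 480)²/9 + 1/222909) = √((⅑)*(-488)² + 1/222909) = √((⅑)*238144 + 1/222909) = √(238144/9 + 1/222909) = √(17694813635/668727) = √1314777737521405/222909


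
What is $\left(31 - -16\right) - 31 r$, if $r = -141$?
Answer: $4418$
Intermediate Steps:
$\left(31 - -16\right) - 31 r = \left(31 - -16\right) - -4371 = \left(31 + 16\right) + 4371 = 47 + 4371 = 4418$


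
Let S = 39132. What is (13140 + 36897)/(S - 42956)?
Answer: -50037/3824 ≈ -13.085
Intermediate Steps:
(13140 + 36897)/(S - 42956) = (13140 + 36897)/(39132 - 42956) = 50037/(-3824) = 50037*(-1/3824) = -50037/3824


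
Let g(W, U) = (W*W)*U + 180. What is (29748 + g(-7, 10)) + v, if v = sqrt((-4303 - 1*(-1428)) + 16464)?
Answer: 30418 + sqrt(13589) ≈ 30535.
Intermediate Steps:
g(W, U) = 180 + U*W**2 (g(W, U) = W**2*U + 180 = U*W**2 + 180 = 180 + U*W**2)
v = sqrt(13589) (v = sqrt((-4303 + 1428) + 16464) = sqrt(-2875 + 16464) = sqrt(13589) ≈ 116.57)
(29748 + g(-7, 10)) + v = (29748 + (180 + 10*(-7)**2)) + sqrt(13589) = (29748 + (180 + 10*49)) + sqrt(13589) = (29748 + (180 + 490)) + sqrt(13589) = (29748 + 670) + sqrt(13589) = 30418 + sqrt(13589)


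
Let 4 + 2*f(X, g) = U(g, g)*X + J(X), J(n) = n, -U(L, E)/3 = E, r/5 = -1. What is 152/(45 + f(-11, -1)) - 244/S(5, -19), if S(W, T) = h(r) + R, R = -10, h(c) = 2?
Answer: 1585/42 ≈ 37.738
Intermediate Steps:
r = -5 (r = 5*(-1) = -5)
U(L, E) = -3*E
f(X, g) = -2 + X/2 - 3*X*g/2 (f(X, g) = -2 + ((-3*g)*X + X)/2 = -2 + (-3*X*g + X)/2 = -2 + (X - 3*X*g)/2 = -2 + (X/2 - 3*X*g/2) = -2 + X/2 - 3*X*g/2)
S(W, T) = -8 (S(W, T) = 2 - 10 = -8)
152/(45 + f(-11, -1)) - 244/S(5, -19) = 152/(45 + (-2 + (1/2)*(-11) - 3/2*(-11)*(-1))) - 244/(-8) = 152/(45 + (-2 - 11/2 - 33/2)) - 244*(-1/8) = 152/(45 - 24) + 61/2 = 152/21 + 61/2 = 1585/42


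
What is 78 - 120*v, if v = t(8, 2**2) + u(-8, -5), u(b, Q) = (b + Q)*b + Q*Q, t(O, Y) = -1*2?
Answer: -15162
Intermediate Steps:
t(O, Y) = -2
u(b, Q) = Q**2 + b*(Q + b) (u(b, Q) = (Q + b)*b + Q**2 = b*(Q + b) + Q**2 = Q**2 + b*(Q + b))
v = 127 (v = -2 + ((-5)**2 + (-8)**2 - 5*(-8)) = -2 + (25 + 64 + 40) = -2 + 129 = 127)
78 - 120*v = 78 - 120*127 = 78 - 15240 = -15162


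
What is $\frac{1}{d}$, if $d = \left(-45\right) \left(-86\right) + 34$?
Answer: $\frac{1}{3904} \approx 0.00025615$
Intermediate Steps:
$d = 3904$ ($d = 3870 + 34 = 3904$)
$\frac{1}{d} = \frac{1}{3904}$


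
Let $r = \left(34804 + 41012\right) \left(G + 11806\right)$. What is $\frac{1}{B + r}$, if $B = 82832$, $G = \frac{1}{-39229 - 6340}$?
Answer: $\frac{45569}{40791843438616} \approx 1.1171 \cdot 10^{-9}$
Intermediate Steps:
$G = - \frac{1}{45569}$ ($G = \frac{1}{-45569} = - \frac{1}{45569} \approx -2.1945 \cdot 10^{-5}$)
$r = \frac{40788068867208}{45569}$ ($r = \left(34804 + 41012\right) \left(- \frac{1}{45569} + 11806\right) = 75816 \cdot \frac{537987613}{45569} = \frac{40788068867208}{45569} \approx 8.9508 \cdot 10^{8}$)
$\frac{1}{B + r} = \frac{1}{82832 + \frac{40788068867208}{45569}} = \frac{1}{\frac{40791843438616}{45569}} = \frac{45569}{40791843438616}$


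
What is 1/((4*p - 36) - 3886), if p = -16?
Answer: -1/3986 ≈ -0.00025088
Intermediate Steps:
1/((4*p - 36) - 3886) = 1/((4*(-16) - 36) - 3886) = 1/((-64 - 36) - 3886) = 1/(-100 - 3886) = 1/(-3986) = -1/3986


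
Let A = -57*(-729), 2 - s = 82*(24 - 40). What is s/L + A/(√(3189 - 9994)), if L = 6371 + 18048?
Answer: 1314/24419 - 41553*I*√6805/6805 ≈ 0.053811 - 503.72*I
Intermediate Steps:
L = 24419
s = 1314 (s = 2 - 82*(24 - 40) = 2 - 82*(-16) = 2 - 1*(-1312) = 2 + 1312 = 1314)
A = 41553
s/L + A/(√(3189 - 9994)) = 1314/24419 + 41553/(√(3189 - 9994)) = 1314*(1/24419) + 41553/(√(-6805)) = 1314/24419 + 41553/((I*√6805)) = 1314/24419 + 41553*(-I*√6805/6805) = 1314/24419 - 41553*I*√6805/6805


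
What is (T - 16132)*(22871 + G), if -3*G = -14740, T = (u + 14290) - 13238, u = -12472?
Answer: -765513952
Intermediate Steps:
T = -11420 (T = (-12472 + 14290) - 13238 = 1818 - 13238 = -11420)
G = 14740/3 (G = -⅓*(-14740) = 14740/3 ≈ 4913.3)
(T - 16132)*(22871 + G) = (-11420 - 16132)*(22871 + 14740/3) = -27552*83353/3 = -765513952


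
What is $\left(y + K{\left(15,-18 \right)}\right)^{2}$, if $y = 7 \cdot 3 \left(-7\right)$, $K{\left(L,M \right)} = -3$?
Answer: $22500$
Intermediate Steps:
$y = -147$ ($y = 21 \left(-7\right) = -147$)
$\left(y + K{\left(15,-18 \right)}\right)^{2} = \left(-147 - 3\right)^{2} = \left(-150\right)^{2} = 22500$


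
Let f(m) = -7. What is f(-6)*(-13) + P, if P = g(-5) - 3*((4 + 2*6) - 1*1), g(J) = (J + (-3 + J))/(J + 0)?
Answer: 243/5 ≈ 48.600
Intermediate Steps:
g(J) = (-3 + 2*J)/J
P = -212/5 (P = (2 - 3/(-5)) - 3*((4 + 2*6) - 1*1) = (2 - 3*(-⅕)) - 3*((4 + 12) - 1) = (2 + ⅗) - 3*(16 - 1) = 13/5 - 3*15 = 13/5 - 45 = -212/5 ≈ -42.400)
f(-6)*(-13) + P = -7*(-13) - 212/5 = 91 - 212/5 = 243/5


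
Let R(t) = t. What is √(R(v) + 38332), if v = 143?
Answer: 45*√19 ≈ 196.15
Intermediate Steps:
√(R(v) + 38332) = √(143 + 38332) = √38475 = 45*√19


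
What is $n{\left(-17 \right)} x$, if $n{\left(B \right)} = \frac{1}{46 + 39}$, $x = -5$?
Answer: $- \frac{1}{17} \approx -0.058824$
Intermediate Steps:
$n{\left(B \right)} = \frac{1}{85}$
$n{\left(-17 \right)} x = \frac{1}{85} \left(-5\right) = - \frac{1}{17}$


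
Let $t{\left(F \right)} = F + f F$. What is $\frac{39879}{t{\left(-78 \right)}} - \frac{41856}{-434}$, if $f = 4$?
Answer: $- \frac{163941}{28210} \approx -5.8114$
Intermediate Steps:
$t{\left(F \right)} = 5 F$ ($t{\left(F \right)} = F + 4 F = 5 F$)
$\frac{39879}{t{\left(-78 \right)}} - \frac{41856}{-434} = \frac{39879}{5 \left(-78\right)} - \frac{41856}{-434} = \frac{39879}{-390} - - \frac{20928}{217} = 39879 \left(- \frac{1}{390}\right) + \frac{20928}{217} = - \frac{13293}{130} + \frac{20928}{217} = - \frac{163941}{28210}$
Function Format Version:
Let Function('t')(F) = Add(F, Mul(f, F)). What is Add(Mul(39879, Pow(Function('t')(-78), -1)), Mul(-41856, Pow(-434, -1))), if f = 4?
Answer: Rational(-163941, 28210) ≈ -5.8114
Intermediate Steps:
Function('t')(F) = Mul(5, F) (Function('t')(F) = Add(F, Mul(4, F)) = Mul(5, F))
Add(Mul(39879, Pow(Function('t')(-78), -1)), Mul(-41856, Pow(-434, -1))) = Add(Mul(39879, Pow(Mul(5, -78), -1)), Mul(-41856, Pow(-434, -1))) = Add(Mul(39879, Pow(-390, -1)), Mul(-41856, Rational(-1, 434))) = Add(Mul(39879, Rational(-1, 390)), Rational(20928, 217)) = Add(Rational(-13293, 130), Rational(20928, 217)) = Rational(-163941, 28210)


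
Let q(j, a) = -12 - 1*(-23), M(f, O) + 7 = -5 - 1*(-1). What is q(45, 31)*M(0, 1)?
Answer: -121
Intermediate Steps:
M(f, O) = -11 (M(f, O) = -7 + (-5 - 1*(-1)) = -7 + (-5 + 1) = -7 - 4 = -11)
q(j, a) = 11 (q(j, a) = -12 + 23 = 11)
q(45, 31)*M(0, 1) = 11*(-11) = -121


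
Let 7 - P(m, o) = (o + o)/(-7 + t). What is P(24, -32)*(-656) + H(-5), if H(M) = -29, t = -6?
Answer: -18089/13 ≈ -1391.5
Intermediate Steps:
P(m, o) = 7 + 2*o/13 (P(m, o) = 7 - (o + o)/(-7 - 6) = 7 - 2*o/(-13) = 7 - 2*o*(-1)/13 = 7 - (-2)*o/13 = 7 + 2*o/13)
P(24, -32)*(-656) + H(-5) = (7 + (2/13)*(-32))*(-656) - 29 = (7 - 64/13)*(-656) - 29 = (27/13)*(-656) - 29 = -17712/13 - 29 = -18089/13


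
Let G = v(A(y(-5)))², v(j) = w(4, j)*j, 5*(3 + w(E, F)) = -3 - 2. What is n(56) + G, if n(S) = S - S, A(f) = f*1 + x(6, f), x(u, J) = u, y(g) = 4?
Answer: 1600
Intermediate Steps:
w(E, F) = -4 (w(E, F) = -3 + (-3 - 2)/5 = -3 + (⅕)*(-5) = -3 - 1 = -4)
A(f) = 6 + f (A(f) = f*1 + 6 = f + 6 = 6 + f)
n(S) = 0
v(j) = -4*j
G = 1600 (G = (-4*(6 + 4))² = (-4*10)² = (-40)² = 1600)
n(56) + G = 0 + 1600 = 1600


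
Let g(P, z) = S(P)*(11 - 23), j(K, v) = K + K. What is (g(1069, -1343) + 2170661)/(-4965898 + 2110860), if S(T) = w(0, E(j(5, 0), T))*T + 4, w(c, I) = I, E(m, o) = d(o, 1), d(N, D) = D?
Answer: -2157785/2855038 ≈ -0.75578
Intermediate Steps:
j(K, v) = 2*K
E(m, o) = 1
S(T) = 4 + T (S(T) = 1*T + 4 = T + 4 = 4 + T)
g(P, z) = -48 - 12*P (g(P, z) = (4 + P)*(11 - 23) = (4 + P)*(-12) = -48 - 12*P)
(g(1069, -1343) + 2170661)/(-4965898 + 2110860) = ((-48 - 12*1069) + 2170661)/(-4965898 + 2110860) = ((-48 - 12828) + 2170661)/(-2855038) = (-12876 + 2170661)*(-1/2855038) = 2157785*(-1/2855038) = -2157785/2855038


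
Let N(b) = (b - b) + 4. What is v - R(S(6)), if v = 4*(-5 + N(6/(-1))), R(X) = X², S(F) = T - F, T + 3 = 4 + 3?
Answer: -8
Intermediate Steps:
T = 4 (T = -3 + (4 + 3) = -3 + 7 = 4)
N(b) = 4 (N(b) = 0 + 4 = 4)
S(F) = 4 - F
v = -4 (v = 4*(-5 + 4) = 4*(-1) = -4)
v - R(S(6)) = -4 - (4 - 1*6)² = -4 - (4 - 6)² = -4 - 1*(-2)² = -4 - 1*4 = -4 - 4 = -8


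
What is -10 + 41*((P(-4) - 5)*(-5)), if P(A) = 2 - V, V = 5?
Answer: 1630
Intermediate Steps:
P(A) = -3 (P(A) = 2 - 1*5 = 2 - 5 = -3)
-10 + 41*((P(-4) - 5)*(-5)) = -10 + 41*((-3 - 5)*(-5)) = -10 + 41*(-8*(-5)) = -10 + 41*40 = -10 + 1640 = 1630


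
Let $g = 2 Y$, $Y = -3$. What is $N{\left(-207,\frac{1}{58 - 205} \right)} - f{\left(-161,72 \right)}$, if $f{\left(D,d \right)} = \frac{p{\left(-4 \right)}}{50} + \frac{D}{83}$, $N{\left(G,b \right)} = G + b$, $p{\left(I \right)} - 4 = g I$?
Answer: $- \frac{62721389}{305025} \approx -205.63$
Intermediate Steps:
$g = -6$ ($g = 2 \left(-3\right) = -6$)
$p{\left(I \right)} = 4 - 6 I$
$f{\left(D,d \right)} = \frac{14}{25} + \frac{D}{83}$ ($f{\left(D,d \right)} = \frac{4 - -24}{50} + \frac{D}{83} = \left(4 + 24\right) \frac{1}{50} + D \frac{1}{83} = 28 \cdot \frac{1}{50} + \frac{D}{83} = \frac{14}{25} + \frac{D}{83}$)
$N{\left(-207,\frac{1}{58 - 205} \right)} - f{\left(-161,72 \right)} = \left(-207 + \frac{1}{58 - 205}\right) - \left(\frac{14}{25} + \frac{1}{83} \left(-161\right)\right) = \left(-207 + \frac{1}{-147}\right) - \left(\frac{14}{25} - \frac{161}{83}\right) = \left(-207 - \frac{1}{147}\right) - - \frac{2863}{2075} = - \frac{30430}{147} + \frac{2863}{2075} = - \frac{62721389}{305025}$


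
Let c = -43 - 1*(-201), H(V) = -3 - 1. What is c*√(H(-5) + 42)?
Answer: 158*√38 ≈ 973.98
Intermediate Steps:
H(V) = -4
c = 158 (c = -43 + 201 = 158)
c*√(H(-5) + 42) = 158*√(-4 + 42) = 158*√38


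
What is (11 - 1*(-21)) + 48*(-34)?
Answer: -1600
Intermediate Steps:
(11 - 1*(-21)) + 48*(-34) = (11 + 21) - 1632 = 32 - 1632 = -1600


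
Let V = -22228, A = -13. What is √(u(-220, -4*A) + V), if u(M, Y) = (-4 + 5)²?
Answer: I*√22227 ≈ 149.09*I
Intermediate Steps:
u(M, Y) = 1 (u(M, Y) = 1² = 1)
√(u(-220, -4*A) + V) = √(1 - 22228) = √(-22227) = I*√22227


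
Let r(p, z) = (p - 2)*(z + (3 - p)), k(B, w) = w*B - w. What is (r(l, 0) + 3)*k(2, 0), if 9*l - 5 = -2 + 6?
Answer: 0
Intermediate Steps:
k(B, w) = -w + B*w (k(B, w) = B*w - w = -w + B*w)
l = 1 (l = 5/9 + (-2 + 6)/9 = 5/9 + (1/9)*4 = 5/9 + 4/9 = 1)
r(p, z) = (-2 + p)*(3 + z - p)
(r(l, 0) + 3)*k(2, 0) = ((-6 - 1*1**2 - 2*0 + 5*1 + 1*0) + 3)*(0*(-1 + 2)) = ((-6 - 1*1 + 0 + 5 + 0) + 3)*(0*1) = ((-6 - 1 + 0 + 5 + 0) + 3)*0 = (-2 + 3)*0 = 1*0 = 0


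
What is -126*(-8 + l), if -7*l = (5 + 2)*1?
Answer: 1134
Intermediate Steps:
l = -1 (l = -(5 + 2)/7 = -1 ≈ -1.0000)
-126*(-8 + l) = -126*(-8 - 1) = -126*(-9) = 1134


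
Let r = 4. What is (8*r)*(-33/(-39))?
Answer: 352/13 ≈ 27.077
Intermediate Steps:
(8*r)*(-33/(-39)) = (8*4)*(-33/(-39)) = 32*(-33*(-1/39)) = 32*(11/13) = 352/13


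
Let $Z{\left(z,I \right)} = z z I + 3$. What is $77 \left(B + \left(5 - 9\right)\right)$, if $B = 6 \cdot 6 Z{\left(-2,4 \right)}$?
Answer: $52360$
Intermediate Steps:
$Z{\left(z,I \right)} = 3 + I z^{2}$ ($Z{\left(z,I \right)} = z^{2} I + 3 = I z^{2} + 3 = 3 + I z^{2}$)
$B = 684$ ($B = 6 \cdot 6 \left(3 + 4 \left(-2\right)^{2}\right) = 36 \left(3 + 4 \cdot 4\right) = 36 \left(3 + 16\right) = 36 \cdot 19 = 684$)
$77 \left(B + \left(5 - 9\right)\right) = 77 \left(684 + \left(5 - 9\right)\right) = 77 \left(684 - 4\right) = 77 \cdot 680 = 52360$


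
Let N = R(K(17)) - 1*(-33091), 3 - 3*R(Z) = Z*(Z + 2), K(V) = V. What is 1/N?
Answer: 3/98953 ≈ 3.0317e-5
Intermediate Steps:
R(Z) = 1 - Z*(2 + Z)/3 (R(Z) = 1 - Z*(Z + 2)/3 = 1 - Z*(2 + Z)/3)
N = 98953/3 (N = (1 - ⅔*17 - ⅓*17²) - 1*(-33091) = (1 - 34/3 - ⅓*289) + 33091 = (1 - 34/3 - 289/3) + 33091 = -320/3 + 33091 = 98953/3 ≈ 32984.)
1/N = 1/(98953/3) = 3/98953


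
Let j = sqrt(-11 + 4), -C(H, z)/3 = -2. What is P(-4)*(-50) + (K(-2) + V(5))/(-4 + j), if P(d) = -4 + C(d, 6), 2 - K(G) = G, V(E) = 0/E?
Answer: -2316/23 - 4*I*sqrt(7)/23 ≈ -100.7 - 0.46013*I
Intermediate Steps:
C(H, z) = 6 (C(H, z) = -3*(-2) = 6)
V(E) = 0
K(G) = 2 - G
j = I*sqrt(7) (j = sqrt(-7) = I*sqrt(7) ≈ 2.6458*I)
P(d) = 2 (P(d) = -4 + 6 = 2)
P(-4)*(-50) + (K(-2) + V(5))/(-4 + j) = 2*(-50) + ((2 - 1*(-2)) + 0)/(-4 + I*sqrt(7)) = -100 + ((2 + 2) + 0)/(-4 + I*sqrt(7)) = -100 + (4 + 0)/(-4 + I*sqrt(7)) = -100 + 4/(-4 + I*sqrt(7))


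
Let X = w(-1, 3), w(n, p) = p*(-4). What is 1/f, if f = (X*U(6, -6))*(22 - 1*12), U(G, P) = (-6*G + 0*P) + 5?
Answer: 1/3720 ≈ 0.00026882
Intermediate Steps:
w(n, p) = -4*p
X = -12 (X = -4*3 = -12)
U(G, P) = 5 - 6*G (U(G, P) = (-6*G + 0) + 5 = -6*G + 5 = 5 - 6*G)
f = 3720 (f = (-12*(5 - 6*6))*(22 - 1*12) = (-12*(5 - 36))*(22 - 12) = -12*(-31)*10 = 372*10 = 3720)
1/f = 1/3720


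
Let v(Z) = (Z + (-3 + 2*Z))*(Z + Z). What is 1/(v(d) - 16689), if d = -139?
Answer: 1/100071 ≈ 9.9929e-6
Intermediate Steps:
v(Z) = 2*Z*(-3 + 3*Z) (v(Z) = (-3 + 3*Z)*(2*Z) = 2*Z*(-3 + 3*Z))
1/(v(d) - 16689) = 1/(6*(-139)*(-1 - 139) - 16689) = 1/(6*(-139)*(-140) - 16689) = 1/(116760 - 16689) = 1/100071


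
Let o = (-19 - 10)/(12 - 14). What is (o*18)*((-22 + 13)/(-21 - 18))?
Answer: 783/13 ≈ 60.231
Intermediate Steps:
o = 29/2 (o = -29/(-2) = -29*(-½) = 29/2 ≈ 14.500)
(o*18)*((-22 + 13)/(-21 - 18)) = ((29/2)*18)*((-22 + 13)/(-21 - 18)) = 261*(-9/(-39)) = 261*(-9*(-1/39)) = 261*(3/13) = 783/13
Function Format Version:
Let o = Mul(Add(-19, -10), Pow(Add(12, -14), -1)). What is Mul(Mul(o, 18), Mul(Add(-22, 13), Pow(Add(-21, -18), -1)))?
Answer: Rational(783, 13) ≈ 60.231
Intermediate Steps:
o = Rational(29, 2) (o = Mul(-29, Pow(-2, -1)) = Mul(-29, Rational(-1, 2)) = Rational(29, 2) ≈ 14.500)
Mul(Mul(o, 18), Mul(Add(-22, 13), Pow(Add(-21, -18), -1))) = Mul(Mul(Rational(29, 2), 18), Mul(Add(-22, 13), Pow(Add(-21, -18), -1))) = Mul(261, Mul(-9, Pow(-39, -1))) = Mul(261, Mul(-9, Rational(-1, 39))) = Mul(261, Rational(3, 13)) = Rational(783, 13)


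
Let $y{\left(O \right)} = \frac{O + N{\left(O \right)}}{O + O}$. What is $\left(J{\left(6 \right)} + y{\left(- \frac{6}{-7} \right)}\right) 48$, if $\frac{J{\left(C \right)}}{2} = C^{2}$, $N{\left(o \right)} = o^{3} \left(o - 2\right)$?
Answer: $\frac{1186728}{343} \approx 3459.8$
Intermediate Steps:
$N{\left(o \right)} = o^{3} \left(-2 + o\right)$
$y{\left(O \right)} = \frac{O + O^{3} \left(-2 + O\right)}{2 O}$ ($y{\left(O \right)} = \frac{O + O^{3} \left(-2 + O\right)}{O + O} = \frac{O + O^{3} \left(-2 + O\right)}{2 O}$)
$J{\left(C \right)} = 2 C^{2}$
$\left(J{\left(6 \right)} + y{\left(- \frac{6}{-7} \right)}\right) 48 = \left(2 \cdot 6^{2} + \left(\frac{1}{2} + \frac{\left(- \frac{6}{-7}\right)^{2} \left(-2 - \frac{6}{-7}\right)}{2}\right)\right) 48 = \left(2 \cdot 36 + \left(\frac{1}{2} + \frac{\left(\left(-6\right) \left(- \frac{1}{7}\right)\right)^{2} \left(-2 - - \frac{6}{7}\right)}{2}\right)\right) 48 = \left(72 + \left(\frac{1}{2} + \frac{\left(\frac{6}{7}\right)^{2} \left(-2 + \frac{6}{7}\right)}{2}\right)\right) 48 = \left(72 + \left(\frac{1}{2} + \frac{1}{2} \cdot \frac{36}{49} \left(- \frac{8}{7}\right)\right)\right) 48 = \left(72 + \left(\frac{1}{2} - \frac{144}{343}\right)\right) 48 = \left(72 + \frac{55}{686}\right) 48 = \frac{49447}{686} \cdot 48 = \frac{1186728}{343}$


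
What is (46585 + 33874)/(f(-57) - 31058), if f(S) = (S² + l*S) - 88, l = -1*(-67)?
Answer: -80459/31716 ≈ -2.5369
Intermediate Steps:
l = 67
f(S) = -88 + S² + 67*S (f(S) = (S² + 67*S) - 88 = -88 + S² + 67*S)
(46585 + 33874)/(f(-57) - 31058) = (46585 + 33874)/((-88 + (-57)² + 67*(-57)) - 31058) = 80459/((-88 + 3249 - 3819) - 31058) = 80459/(-658 - 31058) = 80459/(-31716) = 80459*(-1/31716) = -80459/31716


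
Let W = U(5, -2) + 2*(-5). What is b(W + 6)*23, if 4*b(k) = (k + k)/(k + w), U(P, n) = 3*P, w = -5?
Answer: 253/12 ≈ 21.083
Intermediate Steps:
W = 5 (W = 3*5 + 2*(-5) = 15 - 10 = 5)
b(k) = k/(2*(-5 + k)) (b(k) = ((k + k)/(k - 5))/4 = ((2*k)/(-5 + k))/4 = (2*k/(-5 + k))/4 = k/(2*(-5 + k)))
b(W + 6)*23 = ((5 + 6)/(2*(-5 + (5 + 6))))*23 = ((½)*11/(-5 + 11))*23 = ((½)*11/6)*23 = ((½)*11*(⅙))*23 = (11/12)*23 = 253/12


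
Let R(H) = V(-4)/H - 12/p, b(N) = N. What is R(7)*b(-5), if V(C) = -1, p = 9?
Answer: 155/21 ≈ 7.3810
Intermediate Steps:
R(H) = -4/3 - 1/H (R(H) = -1/H - 12/9 = -1/H - 12*⅑ = -1/H - 4/3 = -4/3 - 1/H)
R(7)*b(-5) = (-4/3 - 1/7)*(-5) = (-4/3 - 1*⅐)*(-5) = (-4/3 - ⅐)*(-5) = -31/21*(-5) = 155/21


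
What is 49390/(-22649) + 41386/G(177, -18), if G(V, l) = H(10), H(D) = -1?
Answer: -85218264/2059 ≈ -41388.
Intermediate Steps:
G(V, l) = -1
49390/(-22649) + 41386/G(177, -18) = 49390/(-22649) + 41386/(-1) = 49390*(-1/22649) + 41386*(-1) = -4490/2059 - 41386 = -85218264/2059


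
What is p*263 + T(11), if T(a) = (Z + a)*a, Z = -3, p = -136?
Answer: -35680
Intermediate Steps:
T(a) = a*(-3 + a) (T(a) = (-3 + a)*a = a*(-3 + a))
p*263 + T(11) = -136*263 + 11*(-3 + 11) = -35768 + 11*8 = -35768 + 88 = -35680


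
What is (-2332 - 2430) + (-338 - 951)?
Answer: -6051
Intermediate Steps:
(-2332 - 2430) + (-338 - 951) = -4762 - 1289 = -6051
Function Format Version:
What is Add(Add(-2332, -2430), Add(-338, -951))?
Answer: -6051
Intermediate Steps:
Add(Add(-2332, -2430), Add(-338, -951)) = Add(-4762, -1289) = -6051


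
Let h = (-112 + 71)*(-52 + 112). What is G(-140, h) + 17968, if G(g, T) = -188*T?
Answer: 480448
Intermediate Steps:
h = -2460 (h = -41*60 = -2460)
G(-140, h) + 17968 = -188*(-2460) + 17968 = 462480 + 17968 = 480448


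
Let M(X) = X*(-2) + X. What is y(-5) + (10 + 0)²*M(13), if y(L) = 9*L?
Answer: -1345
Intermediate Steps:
M(X) = -X (M(X) = -2*X + X = -X)
y(-5) + (10 + 0)²*M(13) = 9*(-5) + (10 + 0)²*(-1*13) = -45 + 10²*(-13) = -45 + 100*(-13) = -45 - 1300 = -1345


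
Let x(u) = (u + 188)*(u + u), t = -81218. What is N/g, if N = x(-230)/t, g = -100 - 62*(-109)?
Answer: -4830/135187361 ≈ -3.5728e-5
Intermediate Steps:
x(u) = 2*u*(188 + u) (x(u) = (188 + u)*(2*u) = 2*u*(188 + u))
g = 6658 (g = -100 + 6758 = 6658)
N = -9660/40609 (N = (2*(-230)*(188 - 230))/(-81218) = (2*(-230)*(-42))*(-1/81218) = 19320*(-1/81218) = -9660/40609 ≈ -0.23788)
N/g = -9660/40609/6658 = -9660/40609*1/6658 = -4830/135187361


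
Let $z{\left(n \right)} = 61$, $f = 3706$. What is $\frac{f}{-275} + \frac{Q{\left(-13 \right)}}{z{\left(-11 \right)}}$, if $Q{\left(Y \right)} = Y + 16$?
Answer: $- \frac{225241}{16775} \approx -13.427$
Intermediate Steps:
$Q{\left(Y \right)} = 16 + Y$
$\frac{f}{-275} + \frac{Q{\left(-13 \right)}}{z{\left(-11 \right)}} = \frac{3706}{-275} + \frac{16 - 13}{61} = 3706 \left(- \frac{1}{275}\right) + 3 \cdot \frac{1}{61} = - \frac{3706}{275} + \frac{3}{61} = - \frac{225241}{16775}$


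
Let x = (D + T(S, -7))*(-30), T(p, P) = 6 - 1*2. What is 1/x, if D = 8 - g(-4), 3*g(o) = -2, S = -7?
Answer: -1/380 ≈ -0.0026316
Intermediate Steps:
g(o) = -2/3 (g(o) = (1/3)*(-2) = -2/3)
T(p, P) = 4 (T(p, P) = 6 - 2 = 4)
D = 26/3 (D = 8 - 1*(-2/3) = 8 + 2/3 = 26/3 ≈ 8.6667)
x = -380 (x = (26/3 + 4)*(-30) = (38/3)*(-30) = -380)
1/x = 1/(-380) = -1/380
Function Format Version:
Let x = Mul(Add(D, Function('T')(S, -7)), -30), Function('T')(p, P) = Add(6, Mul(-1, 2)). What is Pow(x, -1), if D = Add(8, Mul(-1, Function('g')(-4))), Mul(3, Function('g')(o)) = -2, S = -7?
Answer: Rational(-1, 380) ≈ -0.0026316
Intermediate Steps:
Function('g')(o) = Rational(-2, 3) (Function('g')(o) = Mul(Rational(1, 3), -2) = Rational(-2, 3))
Function('T')(p, P) = 4 (Function('T')(p, P) = Add(6, -2) = 4)
D = Rational(26, 3) (D = Add(8, Mul(-1, Rational(-2, 3))) = Add(8, Rational(2, 3)) = Rational(26, 3) ≈ 8.6667)
x = -380 (x = Mul(Add(Rational(26, 3), 4), -30) = Mul(Rational(38, 3), -30) = -380)
Pow(x, -1) = Pow(-380, -1) = Rational(-1, 380)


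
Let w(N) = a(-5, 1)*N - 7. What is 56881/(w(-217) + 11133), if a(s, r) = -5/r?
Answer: 56881/12211 ≈ 4.6582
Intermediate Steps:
w(N) = -7 - 5*N (w(N) = (-5/1)*N - 7 = (-5*1)*N - 7 = -5*N - 7 = -7 - 5*N)
56881/(w(-217) + 11133) = 56881/((-7 - 5*(-217)) + 11133) = 56881/((-7 + 1085) + 11133) = 56881/(1078 + 11133) = 56881/12211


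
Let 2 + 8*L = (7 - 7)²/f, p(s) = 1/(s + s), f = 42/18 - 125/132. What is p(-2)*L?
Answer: 1/16 ≈ 0.062500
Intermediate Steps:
f = 61/44 (f = 42*(1/18) - 125*1/132 = 7/3 - 125/132 = 61/44 ≈ 1.3864)
p(s) = 1/(2*s)
L = -¼ (L = -¼ + ((7 - 7)²/(61/44))/8 = -¼ + (0²*(44/61))/8 = -¼ + (0*(44/61))/8 = -¼ + (⅛)*0 = -¼ + 0 = -¼ ≈ -0.25000)
p(-2)*L = ((½)/(-2))*(-¼) = ((½)*(-½))*(-¼) = -¼*(-¼) = 1/16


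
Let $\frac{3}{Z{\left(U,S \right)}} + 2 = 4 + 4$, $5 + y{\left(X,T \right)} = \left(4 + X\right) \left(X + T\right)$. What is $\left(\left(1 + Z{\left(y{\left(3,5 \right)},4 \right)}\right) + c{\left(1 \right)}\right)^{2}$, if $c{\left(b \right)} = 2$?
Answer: $\frac{49}{4} \approx 12.25$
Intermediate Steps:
$y{\left(X,T \right)} = -5 + \left(4 + X\right) \left(T + X\right)$ ($y{\left(X,T \right)} = -5 + \left(4 + X\right) \left(X + T\right) = -5 + \left(4 + X\right) \left(T + X\right)$)
$Z{\left(U,S \right)} = \frac{1}{2}$ ($Z{\left(U,S \right)} = \frac{3}{-2 + \left(4 + 4\right)} = \frac{3}{-2 + 8} = \frac{3}{6} = 3 \cdot \frac{1}{6} = \frac{1}{2}$)
$\left(\left(1 + Z{\left(y{\left(3,5 \right)},4 \right)}\right) + c{\left(1 \right)}\right)^{2} = \left(\left(1 + \frac{1}{2}\right) + 2\right)^{2} = \left(\frac{3}{2} + 2\right)^{2} = \left(\frac{7}{2}\right)^{2} = \frac{49}{4}$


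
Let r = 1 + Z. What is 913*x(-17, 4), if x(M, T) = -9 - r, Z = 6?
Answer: -14608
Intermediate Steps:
r = 7 (r = 1 + 6 = 7)
x(M, T) = -16 (x(M, T) = -9 - 1*7 = -9 - 7 = -16)
913*x(-17, 4) = 913*(-16) = -14608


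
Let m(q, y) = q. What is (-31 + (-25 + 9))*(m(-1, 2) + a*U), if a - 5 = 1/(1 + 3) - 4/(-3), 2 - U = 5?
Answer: 3901/4 ≈ 975.25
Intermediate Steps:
U = -3 (U = 2 - 1*5 = 2 - 5 = -3)
a = 79/12 (a = 5 + (1/(1 + 3) - 4/(-3)) = 5 + (1/4 - 4*(-⅓)) = 5 + (1*(¼) + 4/3) = 5 + (¼ + 4/3) = 5 + 19/12 = 79/12 ≈ 6.5833)
(-31 + (-25 + 9))*(m(-1, 2) + a*U) = (-31 + (-25 + 9))*(-1 + (79/12)*(-3)) = (-31 - 16)*(-1 - 79/4) = -47*(-83/4) = 3901/4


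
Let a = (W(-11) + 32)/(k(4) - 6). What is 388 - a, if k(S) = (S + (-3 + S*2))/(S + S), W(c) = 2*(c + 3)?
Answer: 15260/39 ≈ 391.28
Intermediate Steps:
W(c) = 6 + 2*c (W(c) = 2*(3 + c) = 6 + 2*c)
k(S) = (-3 + 3*S)/(2*S) (k(S) = (S + (-3 + 2*S))/((2*S)) = (-3 + 3*S)*(1/(2*S)) = (-3 + 3*S)/(2*S))
a = -128/39 (a = ((6 + 2*(-11)) + 32)/((3/2)*(-1 + 4)/4 - 6) = ((6 - 22) + 32)/((3/2)*(1/4)*3 - 6) = (-16 + 32)/(9/8 - 6) = 16/(-39/8) = 16*(-8/39) = -128/39 ≈ -3.2821)
388 - a = 388 - 1*(-128/39) = 388 + 128/39 = 15260/39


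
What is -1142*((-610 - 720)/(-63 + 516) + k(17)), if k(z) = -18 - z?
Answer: 19625270/453 ≈ 43323.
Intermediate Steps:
-1142*((-610 - 720)/(-63 + 516) + k(17)) = -1142*((-610 - 720)/(-63 + 516) + (-18 - 1*17)) = -1142*(-1330/453 + (-18 - 17)) = -1142*(-1330*1/453 - 35) = -1142*(-1330/453 - 35) = -1142*(-17185/453) = 19625270/453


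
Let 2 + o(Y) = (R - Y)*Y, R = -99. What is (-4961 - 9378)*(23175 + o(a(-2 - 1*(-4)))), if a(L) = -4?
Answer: -337726467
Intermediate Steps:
o(Y) = -2 + Y*(-99 - Y) (o(Y) = -2 + (-99 - Y)*Y = -2 + Y*(-99 - Y))
(-4961 - 9378)*(23175 + o(a(-2 - 1*(-4)))) = (-4961 - 9378)*(23175 + (-2 - 1*(-4)² - 99*(-4))) = -14339*(23175 + (-2 - 1*16 + 396)) = -14339*(23175 + (-2 - 16 + 396)) = -14339*(23175 + 378) = -14339*23553 = -337726467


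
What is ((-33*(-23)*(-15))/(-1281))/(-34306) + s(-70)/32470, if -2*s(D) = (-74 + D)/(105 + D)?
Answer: -13689597/69947361050 ≈ -0.00019571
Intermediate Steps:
s(D) = -(-74 + D)/(2*(105 + D))
((-33*(-23)*(-15))/(-1281))/(-34306) + s(-70)/32470 = ((-33*(-23)*(-15))/(-1281))/(-34306) + ((74 - 1*(-70))/(2*(105 - 70)))/32470 = ((759*(-15))*(-1/1281))*(-1/34306) + ((½)*(74 + 70)/35)*(1/32470) = -11385*(-1/1281)*(-1/34306) + ((½)*(1/35)*144)*(1/32470) = (3795/427)*(-1/34306) + (72/35)*(1/32470) = -3795/14648662 + 36/568225 = -13689597/69947361050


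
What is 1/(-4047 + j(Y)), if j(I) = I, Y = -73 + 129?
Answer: -1/3991 ≈ -0.00025056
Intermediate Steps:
Y = 56
1/(-4047 + j(Y)) = 1/(-4047 + 56) = 1/(-3991) = -1/3991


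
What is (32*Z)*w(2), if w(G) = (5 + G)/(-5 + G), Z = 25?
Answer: -5600/3 ≈ -1866.7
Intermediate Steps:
w(G) = (5 + G)/(-5 + G)
(32*Z)*w(2) = (32*25)*((5 + 2)/(-5 + 2)) = 800*(7/(-3)) = 800*(-⅓*7) = 800*(-7/3) = -5600/3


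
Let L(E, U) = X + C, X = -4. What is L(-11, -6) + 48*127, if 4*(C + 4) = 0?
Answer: 6088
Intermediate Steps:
C = -4 (C = -4 + (¼)*0 = -4 + 0 = -4)
L(E, U) = -8 (L(E, U) = -4 - 4 = -8)
L(-11, -6) + 48*127 = -8 + 48*127 = -8 + 6096 = 6088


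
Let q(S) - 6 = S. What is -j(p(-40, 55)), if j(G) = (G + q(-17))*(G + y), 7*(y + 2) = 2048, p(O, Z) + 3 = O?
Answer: 93582/7 ≈ 13369.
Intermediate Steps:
p(O, Z) = -3 + O
y = 2034/7 (y = -2 + (⅐)*2048 = -2 + 2048/7 = 2034/7 ≈ 290.57)
q(S) = 6 + S
j(G) = (-11 + G)*(2034/7 + G) (j(G) = (G + (6 - 17))*(G + 2034/7) = (G - 11)*(2034/7 + G) = (-11 + G)*(2034/7 + G))
-j(p(-40, 55)) = -(-22374/7 + (-3 - 40)² + 1957*(-3 - 40)/7) = -(-22374/7 + (-43)² + (1957/7)*(-43)) = -(-22374/7 + 1849 - 84151/7) = -1*(-93582/7) = 93582/7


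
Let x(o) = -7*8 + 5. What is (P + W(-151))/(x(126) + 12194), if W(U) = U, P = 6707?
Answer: 6556/12143 ≈ 0.53990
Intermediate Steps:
x(o) = -51 (x(o) = -56 + 5 = -51)
(P + W(-151))/(x(126) + 12194) = (6707 - 151)/(-51 + 12194) = 6556/12143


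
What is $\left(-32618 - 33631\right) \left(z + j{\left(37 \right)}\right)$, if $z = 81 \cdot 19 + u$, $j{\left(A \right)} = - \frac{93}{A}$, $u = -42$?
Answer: $- \frac{3663304704}{37} \approx -9.9008 \cdot 10^{7}$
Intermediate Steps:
$z = 1497$ ($z = 81 \cdot 19 - 42 = 1539 - 42 = 1497$)
$\left(-32618 - 33631\right) \left(z + j{\left(37 \right)}\right) = \left(-32618 - 33631\right) \left(1497 - \frac{93}{37}\right) = - 66249 \left(1497 - \frac{93}{37}\right) = \left(-66249\right) \frac{55296}{37} = - \frac{3663304704}{37}$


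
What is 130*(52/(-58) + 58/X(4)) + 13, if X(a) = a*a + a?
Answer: 7930/29 ≈ 273.45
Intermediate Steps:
X(a) = a + a² (X(a) = a² + a = a + a²)
130*(52/(-58) + 58/X(4)) + 13 = 130*(52/(-58) + 58/((4*(1 + 4)))) + 13 = 130*(52*(-1/58) + 58/((4*5))) + 13 = 130*(-26/29 + 58/20) + 13 = 130*(-26/29 + 58*(1/20)) + 13 = 130*(-26/29 + 29/10) + 13 = 130*(581/290) + 13 = 7553/29 + 13 = 7930/29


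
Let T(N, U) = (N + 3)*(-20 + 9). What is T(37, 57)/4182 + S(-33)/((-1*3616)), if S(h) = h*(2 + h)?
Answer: -2934613/7561056 ≈ -0.38812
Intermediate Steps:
T(N, U) = -33 - 11*N (T(N, U) = (3 + N)*(-11) = -33 - 11*N)
T(37, 57)/4182 + S(-33)/((-1*3616)) = (-33 - 11*37)/4182 + (-33*(2 - 33))/((-1*3616)) = (-33 - 407)*(1/4182) - 33*(-31)/(-3616) = -440*1/4182 + 1023*(-1/3616) = -220/2091 - 1023/3616 = -2934613/7561056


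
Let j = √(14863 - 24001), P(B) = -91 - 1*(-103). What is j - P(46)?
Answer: -12 + I*√9138 ≈ -12.0 + 95.593*I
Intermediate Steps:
P(B) = 12 (P(B) = -91 + 103 = 12)
j = I*√9138 (j = √(-9138) = I*√9138 ≈ 95.593*I)
j - P(46) = I*√9138 - 1*12 = I*√9138 - 12 = -12 + I*√9138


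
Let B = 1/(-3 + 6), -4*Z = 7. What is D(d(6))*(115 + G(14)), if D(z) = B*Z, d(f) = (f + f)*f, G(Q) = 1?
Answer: -203/3 ≈ -67.667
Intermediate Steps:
Z = -7/4 (Z = -1/4*7 = -7/4 ≈ -1.7500)
B = 1/3 ≈ 0.33333
d(f) = 2*f**2 (d(f) = (2*f)*f = 2*f**2)
D(z) = -7/12 (D(z) = (1/3)*(-7/4) = -7/12)
D(d(6))*(115 + G(14)) = -7*(115 + 1)/12 = -7/12*116 = -203/3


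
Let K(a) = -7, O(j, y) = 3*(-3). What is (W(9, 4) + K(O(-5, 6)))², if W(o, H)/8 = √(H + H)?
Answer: 561 - 224*√2 ≈ 244.22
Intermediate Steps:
O(j, y) = -9
W(o, H) = 8*√2*√H (W(o, H) = 8*√(H + H) = 8*√(2*H) = 8*(√2*√H) = 8*√2*√H)
(W(9, 4) + K(O(-5, 6)))² = (8*√2*√4 - 7)² = (8*√2*2 - 7)² = (16*√2 - 7)² = (-7 + 16*√2)²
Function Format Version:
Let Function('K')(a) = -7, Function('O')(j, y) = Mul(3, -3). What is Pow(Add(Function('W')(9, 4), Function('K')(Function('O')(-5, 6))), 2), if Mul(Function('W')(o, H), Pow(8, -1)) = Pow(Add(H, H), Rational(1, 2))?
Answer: Add(561, Mul(-224, Pow(2, Rational(1, 2)))) ≈ 244.22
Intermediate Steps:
Function('O')(j, y) = -9
Function('W')(o, H) = Mul(8, Pow(2, Rational(1, 2)), Pow(H, Rational(1, 2))) (Function('W')(o, H) = Mul(8, Pow(Add(H, H), Rational(1, 2))) = Mul(8, Pow(Mul(2, H), Rational(1, 2))) = Mul(8, Mul(Pow(2, Rational(1, 2)), Pow(H, Rational(1, 2)))) = Mul(8, Pow(2, Rational(1, 2)), Pow(H, Rational(1, 2))))
Pow(Add(Function('W')(9, 4), Function('K')(Function('O')(-5, 6))), 2) = Pow(Add(Mul(8, Pow(2, Rational(1, 2)), Pow(4, Rational(1, 2))), -7), 2) = Pow(Add(Mul(8, Pow(2, Rational(1, 2)), 2), -7), 2) = Pow(Add(Mul(16, Pow(2, Rational(1, 2))), -7), 2) = Pow(Add(-7, Mul(16, Pow(2, Rational(1, 2)))), 2)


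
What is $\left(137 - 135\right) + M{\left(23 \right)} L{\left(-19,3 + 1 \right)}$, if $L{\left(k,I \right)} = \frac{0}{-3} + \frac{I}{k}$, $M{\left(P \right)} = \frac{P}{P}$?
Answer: $\frac{34}{19} \approx 1.7895$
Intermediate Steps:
$M{\left(P \right)} = 1$
$L{\left(k,I \right)} = \frac{I}{k}$ ($L{\left(k,I \right)} = 0 \left(- \frac{1}{3}\right) + \frac{I}{k} = 0 + \frac{I}{k} = \frac{I}{k}$)
$\left(137 - 135\right) + M{\left(23 \right)} L{\left(-19,3 + 1 \right)} = \left(137 - 135\right) + 1 \frac{3 + 1}{-19} = \left(137 - 135\right) + 1 \cdot 4 \left(- \frac{1}{19}\right) = 2 + 1 \left(- \frac{4}{19}\right) = 2 - \frac{4}{19} = \frac{34}{19}$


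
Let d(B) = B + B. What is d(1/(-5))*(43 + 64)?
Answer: -214/5 ≈ -42.800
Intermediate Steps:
d(B) = 2*B
d(1/(-5))*(43 + 64) = (2/(-5))*(43 + 64) = (2*(-⅕))*107 = -⅖*107 = -214/5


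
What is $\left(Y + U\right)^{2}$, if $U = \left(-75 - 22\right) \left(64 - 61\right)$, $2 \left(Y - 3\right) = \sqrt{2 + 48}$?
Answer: $\frac{165913}{2} - 1440 \sqrt{2} \approx 80920.0$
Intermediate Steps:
$Y = 3 + \frac{5 \sqrt{2}}{2}$ ($Y = 3 + \frac{\sqrt{2 + 48}}{2} = 3 + \frac{\sqrt{50}}{2} = 3 + \frac{5 \sqrt{2}}{2} \approx 6.5355$)
$U = -291$ ($U = \left(-97\right) 3 = -291$)
$\left(Y + U\right)^{2} = \left(\left(3 + \frac{5 \sqrt{2}}{2}\right) - 291\right)^{2} = \left(-288 + \frac{5 \sqrt{2}}{2}\right)^{2}$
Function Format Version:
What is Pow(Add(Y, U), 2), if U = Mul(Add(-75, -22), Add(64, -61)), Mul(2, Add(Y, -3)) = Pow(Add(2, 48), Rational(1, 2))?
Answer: Add(Rational(165913, 2), Mul(-1440, Pow(2, Rational(1, 2)))) ≈ 80920.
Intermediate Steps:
Y = Add(3, Mul(Rational(5, 2), Pow(2, Rational(1, 2)))) (Y = Add(3, Mul(Rational(1, 2), Pow(Add(2, 48), Rational(1, 2)))) = Add(3, Mul(Rational(1, 2), Pow(50, Rational(1, 2)))) = Add(3, Mul(Rational(1, 2), Mul(5, Pow(2, Rational(1, 2))))) = Add(3, Mul(Rational(5, 2), Pow(2, Rational(1, 2)))) ≈ 6.5355)
U = -291 (U = Mul(-97, 3) = -291)
Pow(Add(Y, U), 2) = Pow(Add(Add(3, Mul(Rational(5, 2), Pow(2, Rational(1, 2)))), -291), 2) = Pow(Add(-288, Mul(Rational(5, 2), Pow(2, Rational(1, 2)))), 2)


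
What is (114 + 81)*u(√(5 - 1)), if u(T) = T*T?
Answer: 780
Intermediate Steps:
u(T) = T²
(114 + 81)*u(√(5 - 1)) = (114 + 81)*(√(5 - 1))² = 195*(√4)² = 195*2² = 195*4 = 780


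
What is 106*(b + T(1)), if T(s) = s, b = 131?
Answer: 13992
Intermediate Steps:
106*(b + T(1)) = 106*(131 + 1) = 106*132 = 13992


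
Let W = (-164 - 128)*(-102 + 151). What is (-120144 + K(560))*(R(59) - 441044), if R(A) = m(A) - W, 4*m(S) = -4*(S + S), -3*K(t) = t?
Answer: 154090879168/3 ≈ 5.1364e+10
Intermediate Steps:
K(t) = -t/3
m(S) = -2*S (m(S) = (-4*(S + S))/4 = (-8*S)/4 = -2*S)
W = -14308 (W = -292*49 = -14308)
R(A) = 14308 - 2*A (R(A) = -2*A - 1*(-14308) = -2*A + 14308 = 14308 - 2*A)
(-120144 + K(560))*(R(59) - 441044) = (-120144 - ⅓*560)*((14308 - 2*59) - 441044) = (-120144 - 560/3)*((14308 - 118) - 441044) = -360992*(14190 - 441044)/3 = -360992/3*(-426854) = 154090879168/3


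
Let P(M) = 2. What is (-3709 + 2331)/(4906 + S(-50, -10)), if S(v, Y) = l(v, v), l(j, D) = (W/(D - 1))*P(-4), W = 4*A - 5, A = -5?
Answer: -35139/125128 ≈ -0.28082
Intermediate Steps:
W = -25 (W = 4*(-5) - 5 = -20 - 5 = -25)
l(j, D) = -50/(-1 + D) (l(j, D) = (-25/(D - 1))*2 = (-25/(-1 + D))*2 = -25/(-1 + D)*2 = -50/(-1 + D))
S(v, Y) = -50/(-1 + v)
(-3709 + 2331)/(4906 + S(-50, -10)) = (-3709 + 2331)/(4906 - 50/(-1 - 50)) = -1378/(4906 - 50/(-51)) = -1378/(4906 - 50*(-1/51)) = -1378/(4906 + 50/51) = -1378/250256/51 = -1378*51/250256 = -35139/125128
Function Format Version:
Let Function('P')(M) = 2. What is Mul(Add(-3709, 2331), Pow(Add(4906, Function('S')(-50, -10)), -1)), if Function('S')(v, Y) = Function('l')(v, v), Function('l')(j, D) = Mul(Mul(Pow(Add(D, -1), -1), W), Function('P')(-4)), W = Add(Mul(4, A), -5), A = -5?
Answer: Rational(-35139, 125128) ≈ -0.28082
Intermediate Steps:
W = -25 (W = Add(Mul(4, -5), -5) = Add(-20, -5) = -25)
Function('l')(j, D) = Mul(-50, Pow(Add(-1, D), -1)) (Function('l')(j, D) = Mul(Mul(Pow(Add(D, -1), -1), -25), 2) = Mul(Mul(Pow(Add(-1, D), -1), -25), 2) = Mul(Mul(-25, Pow(Add(-1, D), -1)), 2) = Mul(-50, Pow(Add(-1, D), -1)))
Function('S')(v, Y) = Mul(-50, Pow(Add(-1, v), -1))
Mul(Add(-3709, 2331), Pow(Add(4906, Function('S')(-50, -10)), -1)) = Mul(Add(-3709, 2331), Pow(Add(4906, Mul(-50, Pow(Add(-1, -50), -1))), -1)) = Mul(-1378, Pow(Add(4906, Mul(-50, Pow(-51, -1))), -1)) = Mul(-1378, Pow(Add(4906, Mul(-50, Rational(-1, 51))), -1)) = Mul(-1378, Pow(Add(4906, Rational(50, 51)), -1)) = Mul(-1378, Pow(Rational(250256, 51), -1)) = Mul(-1378, Rational(51, 250256)) = Rational(-35139, 125128)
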